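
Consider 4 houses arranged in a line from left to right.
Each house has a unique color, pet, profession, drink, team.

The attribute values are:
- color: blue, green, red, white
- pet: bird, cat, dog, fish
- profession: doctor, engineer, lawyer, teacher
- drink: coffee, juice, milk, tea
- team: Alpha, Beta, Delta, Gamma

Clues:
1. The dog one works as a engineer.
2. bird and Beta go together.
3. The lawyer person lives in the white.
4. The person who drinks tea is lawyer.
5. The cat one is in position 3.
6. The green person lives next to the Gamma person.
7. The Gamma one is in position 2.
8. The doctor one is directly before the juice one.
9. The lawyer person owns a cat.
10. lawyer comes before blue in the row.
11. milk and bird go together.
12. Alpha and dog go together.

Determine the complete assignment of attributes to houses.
Solution:

House | Color | Pet | Profession | Drink | Team
-----------------------------------------------
  1   | green | bird | doctor | milk | Beta
  2   | red | fish | teacher | juice | Gamma
  3   | white | cat | lawyer | tea | Delta
  4   | blue | dog | engineer | coffee | Alpha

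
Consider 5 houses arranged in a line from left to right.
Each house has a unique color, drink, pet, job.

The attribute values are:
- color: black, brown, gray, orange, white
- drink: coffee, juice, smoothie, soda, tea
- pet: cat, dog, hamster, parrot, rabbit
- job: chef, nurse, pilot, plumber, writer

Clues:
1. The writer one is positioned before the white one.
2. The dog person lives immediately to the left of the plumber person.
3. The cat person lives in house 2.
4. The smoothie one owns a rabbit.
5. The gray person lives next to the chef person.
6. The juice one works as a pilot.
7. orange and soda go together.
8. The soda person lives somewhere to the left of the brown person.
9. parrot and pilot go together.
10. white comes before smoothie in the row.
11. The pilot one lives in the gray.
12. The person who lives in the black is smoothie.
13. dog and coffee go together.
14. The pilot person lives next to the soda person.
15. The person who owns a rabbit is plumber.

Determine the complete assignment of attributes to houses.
Solution:

House | Color | Drink | Pet | Job
---------------------------------
  1   | gray | juice | parrot | pilot
  2   | orange | soda | cat | chef
  3   | brown | tea | hamster | writer
  4   | white | coffee | dog | nurse
  5   | black | smoothie | rabbit | plumber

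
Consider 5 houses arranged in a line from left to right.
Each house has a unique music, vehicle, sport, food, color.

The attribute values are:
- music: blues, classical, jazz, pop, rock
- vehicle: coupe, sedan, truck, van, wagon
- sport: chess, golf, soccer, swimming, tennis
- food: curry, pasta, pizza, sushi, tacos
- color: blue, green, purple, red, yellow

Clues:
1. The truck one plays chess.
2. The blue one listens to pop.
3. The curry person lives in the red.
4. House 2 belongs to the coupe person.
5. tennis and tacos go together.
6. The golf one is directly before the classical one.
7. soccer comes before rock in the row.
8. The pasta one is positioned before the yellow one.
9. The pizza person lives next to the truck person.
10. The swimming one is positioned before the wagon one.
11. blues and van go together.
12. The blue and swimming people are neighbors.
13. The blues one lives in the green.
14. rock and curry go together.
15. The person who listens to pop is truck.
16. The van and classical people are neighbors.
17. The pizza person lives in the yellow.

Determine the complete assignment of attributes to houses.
Solution:

House | Music | Vehicle | Sport | Food | Color
----------------------------------------------
  1   | blues | van | golf | pasta | green
  2   | classical | coupe | soccer | pizza | yellow
  3   | pop | truck | chess | sushi | blue
  4   | rock | sedan | swimming | curry | red
  5   | jazz | wagon | tennis | tacos | purple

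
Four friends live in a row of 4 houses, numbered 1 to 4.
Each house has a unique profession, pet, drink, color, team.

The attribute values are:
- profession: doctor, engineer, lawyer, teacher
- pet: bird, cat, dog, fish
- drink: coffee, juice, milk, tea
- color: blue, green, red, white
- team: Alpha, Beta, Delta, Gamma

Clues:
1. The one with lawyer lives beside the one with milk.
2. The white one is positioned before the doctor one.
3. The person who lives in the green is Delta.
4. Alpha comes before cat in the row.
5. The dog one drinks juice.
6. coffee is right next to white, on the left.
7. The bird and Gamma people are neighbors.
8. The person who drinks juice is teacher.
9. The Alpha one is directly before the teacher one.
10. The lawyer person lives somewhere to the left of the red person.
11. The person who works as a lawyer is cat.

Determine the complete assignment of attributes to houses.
Solution:

House | Profession | Pet | Drink | Color | Team
-----------------------------------------------
  1   | engineer | bird | coffee | blue | Alpha
  2   | teacher | dog | juice | white | Gamma
  3   | lawyer | cat | tea | green | Delta
  4   | doctor | fish | milk | red | Beta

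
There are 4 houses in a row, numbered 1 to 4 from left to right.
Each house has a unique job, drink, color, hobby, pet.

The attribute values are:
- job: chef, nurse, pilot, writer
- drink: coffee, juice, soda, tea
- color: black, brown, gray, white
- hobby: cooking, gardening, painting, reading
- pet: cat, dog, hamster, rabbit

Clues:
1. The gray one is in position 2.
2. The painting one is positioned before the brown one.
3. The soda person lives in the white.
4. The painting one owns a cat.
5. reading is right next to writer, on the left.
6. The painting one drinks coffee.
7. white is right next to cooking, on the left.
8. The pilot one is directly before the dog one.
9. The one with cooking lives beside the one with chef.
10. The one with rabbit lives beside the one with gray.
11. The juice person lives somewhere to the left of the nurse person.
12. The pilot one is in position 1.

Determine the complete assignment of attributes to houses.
Solution:

House | Job | Drink | Color | Hobby | Pet
-----------------------------------------
  1   | pilot | soda | white | reading | rabbit
  2   | writer | juice | gray | cooking | dog
  3   | chef | coffee | black | painting | cat
  4   | nurse | tea | brown | gardening | hamster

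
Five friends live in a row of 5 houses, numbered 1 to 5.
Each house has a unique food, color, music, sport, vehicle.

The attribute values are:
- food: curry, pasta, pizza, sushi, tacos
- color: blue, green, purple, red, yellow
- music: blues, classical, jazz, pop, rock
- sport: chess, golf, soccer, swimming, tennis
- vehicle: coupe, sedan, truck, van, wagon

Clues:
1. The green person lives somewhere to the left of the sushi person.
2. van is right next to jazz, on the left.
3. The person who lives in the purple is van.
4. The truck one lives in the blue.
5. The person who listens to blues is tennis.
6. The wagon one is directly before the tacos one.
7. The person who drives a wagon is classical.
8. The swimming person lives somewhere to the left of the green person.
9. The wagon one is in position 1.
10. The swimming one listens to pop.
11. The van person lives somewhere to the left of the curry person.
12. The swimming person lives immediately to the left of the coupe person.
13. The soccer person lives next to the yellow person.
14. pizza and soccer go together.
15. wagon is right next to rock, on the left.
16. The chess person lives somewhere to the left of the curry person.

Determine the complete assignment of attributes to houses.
Solution:

House | Food | Color | Music | Sport | Vehicle
----------------------------------------------
  1   | pizza | red | classical | soccer | wagon
  2   | tacos | yellow | rock | chess | sedan
  3   | pasta | purple | pop | swimming | van
  4   | curry | green | jazz | golf | coupe
  5   | sushi | blue | blues | tennis | truck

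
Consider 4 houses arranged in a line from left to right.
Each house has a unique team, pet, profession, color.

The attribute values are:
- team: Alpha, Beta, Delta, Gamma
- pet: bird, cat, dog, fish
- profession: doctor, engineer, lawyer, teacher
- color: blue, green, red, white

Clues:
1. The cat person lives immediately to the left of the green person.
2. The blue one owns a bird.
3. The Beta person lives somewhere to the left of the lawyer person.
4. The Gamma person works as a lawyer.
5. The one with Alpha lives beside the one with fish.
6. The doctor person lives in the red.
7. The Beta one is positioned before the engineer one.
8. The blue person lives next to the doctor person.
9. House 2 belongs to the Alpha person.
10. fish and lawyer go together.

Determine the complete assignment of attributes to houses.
Solution:

House | Team | Pet | Profession | Color
---------------------------------------
  1   | Beta | bird | teacher | blue
  2   | Alpha | cat | doctor | red
  3   | Gamma | fish | lawyer | green
  4   | Delta | dog | engineer | white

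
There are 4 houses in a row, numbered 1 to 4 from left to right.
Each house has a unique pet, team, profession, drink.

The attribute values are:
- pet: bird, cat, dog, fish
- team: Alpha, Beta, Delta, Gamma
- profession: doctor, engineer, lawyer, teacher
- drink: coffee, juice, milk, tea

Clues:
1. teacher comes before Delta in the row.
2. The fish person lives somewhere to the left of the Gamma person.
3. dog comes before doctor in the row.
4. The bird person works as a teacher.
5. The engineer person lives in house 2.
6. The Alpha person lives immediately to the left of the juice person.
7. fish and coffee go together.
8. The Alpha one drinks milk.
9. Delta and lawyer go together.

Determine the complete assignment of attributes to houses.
Solution:

House | Pet | Team | Profession | Drink
---------------------------------------
  1   | bird | Alpha | teacher | milk
  2   | dog | Beta | engineer | juice
  3   | fish | Delta | lawyer | coffee
  4   | cat | Gamma | doctor | tea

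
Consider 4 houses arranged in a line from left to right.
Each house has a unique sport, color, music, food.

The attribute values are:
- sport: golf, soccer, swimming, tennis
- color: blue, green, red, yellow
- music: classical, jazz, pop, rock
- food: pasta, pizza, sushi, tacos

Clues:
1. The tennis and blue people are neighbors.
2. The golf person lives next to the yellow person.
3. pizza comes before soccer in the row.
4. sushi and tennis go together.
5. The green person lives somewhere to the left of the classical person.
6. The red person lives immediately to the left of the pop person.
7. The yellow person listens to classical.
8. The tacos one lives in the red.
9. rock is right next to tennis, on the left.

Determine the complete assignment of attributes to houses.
Solution:

House | Sport | Color | Music | Food
------------------------------------
  1   | swimming | red | rock | tacos
  2   | tennis | green | pop | sushi
  3   | golf | blue | jazz | pizza
  4   | soccer | yellow | classical | pasta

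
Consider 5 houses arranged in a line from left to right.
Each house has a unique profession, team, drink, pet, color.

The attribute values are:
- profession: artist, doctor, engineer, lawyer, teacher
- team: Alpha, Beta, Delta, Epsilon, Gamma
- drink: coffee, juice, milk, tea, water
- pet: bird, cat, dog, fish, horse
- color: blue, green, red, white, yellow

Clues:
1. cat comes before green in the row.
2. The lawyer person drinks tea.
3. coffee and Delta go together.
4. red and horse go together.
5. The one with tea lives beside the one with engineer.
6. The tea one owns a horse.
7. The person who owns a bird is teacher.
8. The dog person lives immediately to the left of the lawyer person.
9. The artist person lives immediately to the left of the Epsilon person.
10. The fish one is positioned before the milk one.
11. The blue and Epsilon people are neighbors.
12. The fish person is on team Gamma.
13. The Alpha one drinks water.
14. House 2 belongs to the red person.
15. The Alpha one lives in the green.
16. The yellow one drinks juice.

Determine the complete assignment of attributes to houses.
Solution:

House | Profession | Team | Drink | Pet | Color
-----------------------------------------------
  1   | artist | Delta | coffee | dog | blue
  2   | lawyer | Epsilon | tea | horse | red
  3   | engineer | Gamma | juice | fish | yellow
  4   | doctor | Beta | milk | cat | white
  5   | teacher | Alpha | water | bird | green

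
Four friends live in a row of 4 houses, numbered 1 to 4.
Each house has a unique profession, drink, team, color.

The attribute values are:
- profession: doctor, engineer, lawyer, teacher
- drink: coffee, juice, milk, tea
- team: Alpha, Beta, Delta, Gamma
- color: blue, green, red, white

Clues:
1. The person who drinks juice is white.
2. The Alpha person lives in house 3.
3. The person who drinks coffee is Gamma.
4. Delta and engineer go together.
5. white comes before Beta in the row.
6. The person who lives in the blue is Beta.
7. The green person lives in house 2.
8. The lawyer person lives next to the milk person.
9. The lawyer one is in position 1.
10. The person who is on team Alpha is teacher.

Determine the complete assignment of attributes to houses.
Solution:

House | Profession | Drink | Team | Color
-----------------------------------------
  1   | lawyer | coffee | Gamma | red
  2   | engineer | milk | Delta | green
  3   | teacher | juice | Alpha | white
  4   | doctor | tea | Beta | blue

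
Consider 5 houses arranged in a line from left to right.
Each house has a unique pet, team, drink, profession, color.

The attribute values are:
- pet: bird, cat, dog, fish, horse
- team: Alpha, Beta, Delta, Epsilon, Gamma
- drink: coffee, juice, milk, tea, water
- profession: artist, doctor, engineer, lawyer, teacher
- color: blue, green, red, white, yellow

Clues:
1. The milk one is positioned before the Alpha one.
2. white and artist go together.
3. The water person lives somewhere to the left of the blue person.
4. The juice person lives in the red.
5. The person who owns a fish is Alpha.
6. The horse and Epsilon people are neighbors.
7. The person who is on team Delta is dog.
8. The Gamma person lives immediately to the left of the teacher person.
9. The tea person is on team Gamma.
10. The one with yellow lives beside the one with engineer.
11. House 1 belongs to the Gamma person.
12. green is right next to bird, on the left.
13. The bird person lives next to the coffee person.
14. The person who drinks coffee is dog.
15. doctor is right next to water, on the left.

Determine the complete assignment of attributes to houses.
Solution:

House | Pet | Team | Drink | Profession | Color
-----------------------------------------------
  1   | horse | Gamma | tea | doctor | green
  2   | bird | Epsilon | water | teacher | yellow
  3   | dog | Delta | coffee | engineer | blue
  4   | cat | Beta | milk | artist | white
  5   | fish | Alpha | juice | lawyer | red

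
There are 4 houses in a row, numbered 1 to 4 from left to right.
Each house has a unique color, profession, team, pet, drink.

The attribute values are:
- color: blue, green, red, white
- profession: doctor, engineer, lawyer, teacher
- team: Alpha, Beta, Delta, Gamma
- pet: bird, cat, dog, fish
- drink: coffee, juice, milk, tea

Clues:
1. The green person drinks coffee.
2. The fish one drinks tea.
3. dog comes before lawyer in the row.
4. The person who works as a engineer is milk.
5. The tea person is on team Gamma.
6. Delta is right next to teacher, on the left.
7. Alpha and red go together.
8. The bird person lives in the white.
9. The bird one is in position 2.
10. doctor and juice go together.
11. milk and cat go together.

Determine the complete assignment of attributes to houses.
Solution:

House | Color | Profession | Team | Pet | Drink
-----------------------------------------------
  1   | red | engineer | Alpha | cat | milk
  2   | white | doctor | Delta | bird | juice
  3   | green | teacher | Beta | dog | coffee
  4   | blue | lawyer | Gamma | fish | tea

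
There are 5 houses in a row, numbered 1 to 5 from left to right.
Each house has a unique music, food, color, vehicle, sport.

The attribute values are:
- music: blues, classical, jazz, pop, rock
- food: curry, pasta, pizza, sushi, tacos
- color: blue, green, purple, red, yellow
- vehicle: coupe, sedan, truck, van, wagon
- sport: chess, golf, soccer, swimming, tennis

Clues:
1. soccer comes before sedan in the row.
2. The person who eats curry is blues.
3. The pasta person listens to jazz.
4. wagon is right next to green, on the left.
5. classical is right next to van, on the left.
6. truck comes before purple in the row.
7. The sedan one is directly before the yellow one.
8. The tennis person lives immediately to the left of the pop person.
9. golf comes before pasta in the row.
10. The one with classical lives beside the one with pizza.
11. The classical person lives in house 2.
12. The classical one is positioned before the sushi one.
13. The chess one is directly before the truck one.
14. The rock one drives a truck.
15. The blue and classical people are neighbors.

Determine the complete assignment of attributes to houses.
Solution:

House | Music | Food | Color | Vehicle | Sport
----------------------------------------------
  1   | blues | curry | blue | wagon | soccer
  2   | classical | tacos | green | sedan | tennis
  3   | pop | pizza | yellow | van | chess
  4   | rock | sushi | red | truck | golf
  5   | jazz | pasta | purple | coupe | swimming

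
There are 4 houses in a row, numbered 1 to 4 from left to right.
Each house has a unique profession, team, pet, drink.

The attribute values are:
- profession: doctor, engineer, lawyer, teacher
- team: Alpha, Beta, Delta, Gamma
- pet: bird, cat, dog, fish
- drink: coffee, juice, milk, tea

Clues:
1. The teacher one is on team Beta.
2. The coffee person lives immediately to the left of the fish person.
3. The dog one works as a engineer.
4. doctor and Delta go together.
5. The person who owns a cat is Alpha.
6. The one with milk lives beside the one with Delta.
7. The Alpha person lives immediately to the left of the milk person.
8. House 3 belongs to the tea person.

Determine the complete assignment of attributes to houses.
Solution:

House | Profession | Team | Pet | Drink
---------------------------------------
  1   | lawyer | Alpha | cat | coffee
  2   | teacher | Beta | fish | milk
  3   | doctor | Delta | bird | tea
  4   | engineer | Gamma | dog | juice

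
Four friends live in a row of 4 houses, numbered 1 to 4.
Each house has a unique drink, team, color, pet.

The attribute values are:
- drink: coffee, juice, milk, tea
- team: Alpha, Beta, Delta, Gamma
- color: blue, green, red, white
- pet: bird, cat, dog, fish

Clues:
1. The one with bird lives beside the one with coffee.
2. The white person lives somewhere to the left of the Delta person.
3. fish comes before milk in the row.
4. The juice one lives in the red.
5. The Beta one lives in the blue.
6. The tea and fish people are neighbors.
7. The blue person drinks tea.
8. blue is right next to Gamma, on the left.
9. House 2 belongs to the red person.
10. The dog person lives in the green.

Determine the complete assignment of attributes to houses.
Solution:

House | Drink | Team | Color | Pet
----------------------------------
  1   | tea | Beta | blue | cat
  2   | juice | Gamma | red | fish
  3   | milk | Alpha | white | bird
  4   | coffee | Delta | green | dog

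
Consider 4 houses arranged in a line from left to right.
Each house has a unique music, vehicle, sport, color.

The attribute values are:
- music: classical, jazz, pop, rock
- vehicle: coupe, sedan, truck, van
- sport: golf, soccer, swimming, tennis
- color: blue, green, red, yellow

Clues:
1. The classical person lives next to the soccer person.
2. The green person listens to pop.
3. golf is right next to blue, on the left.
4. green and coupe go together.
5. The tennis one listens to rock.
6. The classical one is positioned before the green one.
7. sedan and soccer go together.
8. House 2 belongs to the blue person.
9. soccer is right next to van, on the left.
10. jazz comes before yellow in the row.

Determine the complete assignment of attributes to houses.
Solution:

House | Music | Vehicle | Sport | Color
---------------------------------------
  1   | classical | truck | golf | red
  2   | jazz | sedan | soccer | blue
  3   | rock | van | tennis | yellow
  4   | pop | coupe | swimming | green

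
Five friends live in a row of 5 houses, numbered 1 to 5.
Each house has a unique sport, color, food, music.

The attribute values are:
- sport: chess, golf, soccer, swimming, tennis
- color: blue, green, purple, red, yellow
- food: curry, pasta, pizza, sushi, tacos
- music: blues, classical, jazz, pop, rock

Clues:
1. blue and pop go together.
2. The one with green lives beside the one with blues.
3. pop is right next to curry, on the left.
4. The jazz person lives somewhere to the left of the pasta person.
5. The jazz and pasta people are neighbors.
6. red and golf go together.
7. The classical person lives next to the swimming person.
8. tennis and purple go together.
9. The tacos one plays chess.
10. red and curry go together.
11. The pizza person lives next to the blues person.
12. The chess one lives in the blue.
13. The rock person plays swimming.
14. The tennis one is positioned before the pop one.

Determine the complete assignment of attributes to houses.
Solution:

House | Sport | Color | Food | Music
------------------------------------
  1   | soccer | green | pizza | jazz
  2   | tennis | purple | pasta | blues
  3   | chess | blue | tacos | pop
  4   | golf | red | curry | classical
  5   | swimming | yellow | sushi | rock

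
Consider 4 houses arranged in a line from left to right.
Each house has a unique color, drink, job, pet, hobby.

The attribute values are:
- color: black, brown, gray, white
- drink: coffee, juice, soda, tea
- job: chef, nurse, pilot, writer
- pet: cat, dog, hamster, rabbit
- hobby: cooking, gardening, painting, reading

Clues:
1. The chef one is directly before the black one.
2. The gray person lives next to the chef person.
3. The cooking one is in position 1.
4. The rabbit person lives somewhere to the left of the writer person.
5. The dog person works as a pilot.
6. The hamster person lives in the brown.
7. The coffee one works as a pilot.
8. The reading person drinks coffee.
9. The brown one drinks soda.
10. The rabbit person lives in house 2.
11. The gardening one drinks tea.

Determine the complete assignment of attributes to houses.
Solution:

House | Color | Drink | Job | Pet | Hobby
-----------------------------------------
  1   | gray | juice | nurse | cat | cooking
  2   | white | tea | chef | rabbit | gardening
  3   | black | coffee | pilot | dog | reading
  4   | brown | soda | writer | hamster | painting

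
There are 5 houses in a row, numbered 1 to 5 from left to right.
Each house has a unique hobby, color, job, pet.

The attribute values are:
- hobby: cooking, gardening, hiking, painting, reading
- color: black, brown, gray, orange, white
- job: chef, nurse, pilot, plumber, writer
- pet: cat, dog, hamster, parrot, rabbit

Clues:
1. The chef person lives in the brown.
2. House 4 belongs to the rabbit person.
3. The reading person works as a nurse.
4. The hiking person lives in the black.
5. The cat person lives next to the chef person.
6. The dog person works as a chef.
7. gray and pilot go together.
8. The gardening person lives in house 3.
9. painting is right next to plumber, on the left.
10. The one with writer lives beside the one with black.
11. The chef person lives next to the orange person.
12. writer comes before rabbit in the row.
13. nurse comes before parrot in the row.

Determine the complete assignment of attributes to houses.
Solution:

House | Hobby | Color | Job | Pet
---------------------------------
  1   | painting | white | writer | hamster
  2   | hiking | black | plumber | cat
  3   | gardening | brown | chef | dog
  4   | reading | orange | nurse | rabbit
  5   | cooking | gray | pilot | parrot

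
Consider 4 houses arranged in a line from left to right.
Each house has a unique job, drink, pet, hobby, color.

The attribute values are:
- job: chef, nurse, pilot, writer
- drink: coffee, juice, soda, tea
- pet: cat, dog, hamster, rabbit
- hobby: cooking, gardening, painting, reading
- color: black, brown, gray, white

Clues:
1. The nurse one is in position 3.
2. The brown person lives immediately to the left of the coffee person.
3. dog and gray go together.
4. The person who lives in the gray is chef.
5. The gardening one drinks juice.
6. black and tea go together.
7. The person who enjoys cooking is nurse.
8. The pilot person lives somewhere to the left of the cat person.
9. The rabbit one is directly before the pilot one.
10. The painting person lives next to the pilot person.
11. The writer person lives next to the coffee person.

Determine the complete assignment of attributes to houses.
Solution:

House | Job | Drink | Pet | Hobby | Color
-----------------------------------------
  1   | writer | soda | rabbit | painting | brown
  2   | pilot | coffee | hamster | reading | white
  3   | nurse | tea | cat | cooking | black
  4   | chef | juice | dog | gardening | gray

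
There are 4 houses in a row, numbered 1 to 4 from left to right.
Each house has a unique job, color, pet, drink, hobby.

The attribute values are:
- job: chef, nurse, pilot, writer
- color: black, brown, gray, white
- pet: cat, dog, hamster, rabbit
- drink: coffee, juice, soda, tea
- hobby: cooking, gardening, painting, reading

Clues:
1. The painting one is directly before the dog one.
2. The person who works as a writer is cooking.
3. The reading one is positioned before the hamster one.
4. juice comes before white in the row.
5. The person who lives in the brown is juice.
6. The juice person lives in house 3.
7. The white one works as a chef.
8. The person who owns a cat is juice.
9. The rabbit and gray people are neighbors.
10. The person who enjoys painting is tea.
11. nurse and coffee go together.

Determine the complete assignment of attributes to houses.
Solution:

House | Job | Color | Pet | Drink | Hobby
-----------------------------------------
  1   | pilot | black | rabbit | tea | painting
  2   | nurse | gray | dog | coffee | reading
  3   | writer | brown | cat | juice | cooking
  4   | chef | white | hamster | soda | gardening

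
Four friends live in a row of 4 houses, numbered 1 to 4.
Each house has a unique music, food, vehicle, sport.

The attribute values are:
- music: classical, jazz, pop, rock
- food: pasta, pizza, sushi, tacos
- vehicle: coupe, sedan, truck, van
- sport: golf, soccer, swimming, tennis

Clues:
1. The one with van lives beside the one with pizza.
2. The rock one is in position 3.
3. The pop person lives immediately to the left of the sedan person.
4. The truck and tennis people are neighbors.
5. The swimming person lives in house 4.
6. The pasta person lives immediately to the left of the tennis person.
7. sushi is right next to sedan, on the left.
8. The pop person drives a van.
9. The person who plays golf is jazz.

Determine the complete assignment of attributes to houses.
Solution:

House | Music | Food | Vehicle | Sport
--------------------------------------
  1   | jazz | pasta | truck | golf
  2   | pop | sushi | van | tennis
  3   | rock | pizza | sedan | soccer
  4   | classical | tacos | coupe | swimming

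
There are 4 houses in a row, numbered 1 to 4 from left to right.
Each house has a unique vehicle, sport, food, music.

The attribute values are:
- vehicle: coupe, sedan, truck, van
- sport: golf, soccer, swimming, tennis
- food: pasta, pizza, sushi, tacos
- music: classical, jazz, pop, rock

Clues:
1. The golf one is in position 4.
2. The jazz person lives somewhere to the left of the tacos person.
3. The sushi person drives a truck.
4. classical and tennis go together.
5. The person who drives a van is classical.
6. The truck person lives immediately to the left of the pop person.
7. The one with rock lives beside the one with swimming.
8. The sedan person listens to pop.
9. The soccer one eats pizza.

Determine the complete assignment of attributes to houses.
Solution:

House | Vehicle | Sport | Food | Music
--------------------------------------
  1   | van | tennis | pasta | classical
  2   | coupe | soccer | pizza | rock
  3   | truck | swimming | sushi | jazz
  4   | sedan | golf | tacos | pop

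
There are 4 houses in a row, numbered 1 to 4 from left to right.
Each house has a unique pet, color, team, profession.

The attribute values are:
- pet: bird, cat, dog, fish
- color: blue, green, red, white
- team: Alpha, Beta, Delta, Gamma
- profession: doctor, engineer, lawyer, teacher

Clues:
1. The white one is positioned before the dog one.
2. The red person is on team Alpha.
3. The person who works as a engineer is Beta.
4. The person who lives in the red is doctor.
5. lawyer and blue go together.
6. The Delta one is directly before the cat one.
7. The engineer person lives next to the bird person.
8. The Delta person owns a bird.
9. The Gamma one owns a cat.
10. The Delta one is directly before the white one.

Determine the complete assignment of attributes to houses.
Solution:

House | Pet | Color | Team | Profession
---------------------------------------
  1   | fish | green | Beta | engineer
  2   | bird | blue | Delta | lawyer
  3   | cat | white | Gamma | teacher
  4   | dog | red | Alpha | doctor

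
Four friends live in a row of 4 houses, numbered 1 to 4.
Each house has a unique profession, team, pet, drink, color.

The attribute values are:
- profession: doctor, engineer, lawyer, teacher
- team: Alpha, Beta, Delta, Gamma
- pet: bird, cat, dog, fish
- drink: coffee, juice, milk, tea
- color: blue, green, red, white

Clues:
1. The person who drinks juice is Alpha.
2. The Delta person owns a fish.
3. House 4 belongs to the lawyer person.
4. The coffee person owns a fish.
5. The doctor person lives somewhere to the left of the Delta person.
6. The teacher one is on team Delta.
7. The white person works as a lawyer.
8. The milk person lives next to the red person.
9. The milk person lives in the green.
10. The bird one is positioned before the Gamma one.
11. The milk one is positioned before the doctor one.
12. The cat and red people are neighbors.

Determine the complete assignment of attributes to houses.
Solution:

House | Profession | Team | Pet | Drink | Color
-----------------------------------------------
  1   | engineer | Beta | cat | milk | green
  2   | doctor | Alpha | bird | juice | red
  3   | teacher | Delta | fish | coffee | blue
  4   | lawyer | Gamma | dog | tea | white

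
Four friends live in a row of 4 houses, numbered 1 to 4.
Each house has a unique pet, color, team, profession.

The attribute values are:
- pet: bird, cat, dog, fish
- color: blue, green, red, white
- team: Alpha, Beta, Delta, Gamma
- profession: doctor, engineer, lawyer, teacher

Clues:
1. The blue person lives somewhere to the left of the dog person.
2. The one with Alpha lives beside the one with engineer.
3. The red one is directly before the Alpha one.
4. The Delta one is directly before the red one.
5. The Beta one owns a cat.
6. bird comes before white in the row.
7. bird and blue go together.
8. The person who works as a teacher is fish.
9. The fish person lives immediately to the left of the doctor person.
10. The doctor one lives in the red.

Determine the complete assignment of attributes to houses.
Solution:

House | Pet | Color | Team | Profession
---------------------------------------
  1   | fish | green | Delta | teacher
  2   | cat | red | Beta | doctor
  3   | bird | blue | Alpha | lawyer
  4   | dog | white | Gamma | engineer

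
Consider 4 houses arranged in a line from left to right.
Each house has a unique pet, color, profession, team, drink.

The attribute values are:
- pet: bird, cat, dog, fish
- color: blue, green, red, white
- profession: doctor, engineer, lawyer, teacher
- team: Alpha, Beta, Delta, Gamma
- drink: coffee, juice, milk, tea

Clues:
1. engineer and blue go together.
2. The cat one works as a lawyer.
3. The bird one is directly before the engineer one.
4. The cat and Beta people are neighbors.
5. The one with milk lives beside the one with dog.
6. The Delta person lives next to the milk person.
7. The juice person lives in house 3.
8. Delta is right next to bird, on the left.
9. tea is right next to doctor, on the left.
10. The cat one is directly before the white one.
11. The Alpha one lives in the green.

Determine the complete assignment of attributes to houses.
Solution:

House | Pet | Color | Profession | Team | Drink
-----------------------------------------------
  1   | cat | red | lawyer | Delta | tea
  2   | bird | white | doctor | Beta | milk
  3   | dog | blue | engineer | Gamma | juice
  4   | fish | green | teacher | Alpha | coffee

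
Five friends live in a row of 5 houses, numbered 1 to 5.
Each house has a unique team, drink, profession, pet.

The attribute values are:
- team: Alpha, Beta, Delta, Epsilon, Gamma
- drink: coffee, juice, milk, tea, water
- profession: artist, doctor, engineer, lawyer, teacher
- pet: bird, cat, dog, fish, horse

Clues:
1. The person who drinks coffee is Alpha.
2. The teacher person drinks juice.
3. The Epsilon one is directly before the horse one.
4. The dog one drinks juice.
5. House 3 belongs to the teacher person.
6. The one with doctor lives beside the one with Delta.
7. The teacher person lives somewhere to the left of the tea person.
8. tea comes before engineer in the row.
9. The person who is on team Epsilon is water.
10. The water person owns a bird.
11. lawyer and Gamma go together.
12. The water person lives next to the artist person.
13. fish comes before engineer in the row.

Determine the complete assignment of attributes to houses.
Solution:

House | Team | Drink | Profession | Pet
---------------------------------------
  1   | Epsilon | water | doctor | bird
  2   | Delta | milk | artist | horse
  3   | Beta | juice | teacher | dog
  4   | Gamma | tea | lawyer | fish
  5   | Alpha | coffee | engineer | cat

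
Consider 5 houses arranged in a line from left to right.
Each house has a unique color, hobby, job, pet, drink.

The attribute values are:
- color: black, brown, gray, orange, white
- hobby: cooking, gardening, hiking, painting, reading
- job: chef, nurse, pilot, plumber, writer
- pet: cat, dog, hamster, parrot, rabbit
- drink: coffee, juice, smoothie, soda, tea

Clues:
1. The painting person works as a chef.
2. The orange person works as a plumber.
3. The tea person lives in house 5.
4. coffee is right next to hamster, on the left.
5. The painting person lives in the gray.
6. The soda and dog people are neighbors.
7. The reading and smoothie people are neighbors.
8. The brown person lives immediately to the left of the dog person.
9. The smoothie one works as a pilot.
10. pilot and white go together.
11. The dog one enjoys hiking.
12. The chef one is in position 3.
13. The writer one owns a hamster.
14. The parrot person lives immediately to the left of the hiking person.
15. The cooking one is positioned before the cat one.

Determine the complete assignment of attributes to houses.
Solution:

House | Color | Hobby | Job | Pet | Drink
-----------------------------------------
  1   | brown | reading | nurse | parrot | soda
  2   | white | hiking | pilot | dog | smoothie
  3   | gray | painting | chef | rabbit | coffee
  4   | black | cooking | writer | hamster | juice
  5   | orange | gardening | plumber | cat | tea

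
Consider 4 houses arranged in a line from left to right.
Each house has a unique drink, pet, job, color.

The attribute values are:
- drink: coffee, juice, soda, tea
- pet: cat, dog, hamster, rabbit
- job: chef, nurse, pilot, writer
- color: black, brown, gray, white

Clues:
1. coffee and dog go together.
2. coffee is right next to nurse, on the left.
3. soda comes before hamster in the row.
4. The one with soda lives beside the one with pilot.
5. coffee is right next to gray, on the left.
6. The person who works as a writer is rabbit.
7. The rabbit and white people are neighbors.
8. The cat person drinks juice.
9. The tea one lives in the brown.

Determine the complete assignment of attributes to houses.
Solution:

House | Drink | Pet | Job | Color
---------------------------------
  1   | soda | rabbit | writer | black
  2   | coffee | dog | pilot | white
  3   | juice | cat | nurse | gray
  4   | tea | hamster | chef | brown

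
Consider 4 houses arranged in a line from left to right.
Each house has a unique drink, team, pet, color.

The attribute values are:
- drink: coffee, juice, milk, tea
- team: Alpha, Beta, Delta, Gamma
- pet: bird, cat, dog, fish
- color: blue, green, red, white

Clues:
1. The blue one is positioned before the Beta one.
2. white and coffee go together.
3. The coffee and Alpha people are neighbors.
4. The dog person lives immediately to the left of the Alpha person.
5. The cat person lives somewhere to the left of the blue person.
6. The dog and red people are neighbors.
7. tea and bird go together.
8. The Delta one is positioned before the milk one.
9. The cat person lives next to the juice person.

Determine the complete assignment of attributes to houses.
Solution:

House | Drink | Team | Pet | Color
----------------------------------
  1   | coffee | Delta | dog | white
  2   | milk | Alpha | cat | red
  3   | juice | Gamma | fish | blue
  4   | tea | Beta | bird | green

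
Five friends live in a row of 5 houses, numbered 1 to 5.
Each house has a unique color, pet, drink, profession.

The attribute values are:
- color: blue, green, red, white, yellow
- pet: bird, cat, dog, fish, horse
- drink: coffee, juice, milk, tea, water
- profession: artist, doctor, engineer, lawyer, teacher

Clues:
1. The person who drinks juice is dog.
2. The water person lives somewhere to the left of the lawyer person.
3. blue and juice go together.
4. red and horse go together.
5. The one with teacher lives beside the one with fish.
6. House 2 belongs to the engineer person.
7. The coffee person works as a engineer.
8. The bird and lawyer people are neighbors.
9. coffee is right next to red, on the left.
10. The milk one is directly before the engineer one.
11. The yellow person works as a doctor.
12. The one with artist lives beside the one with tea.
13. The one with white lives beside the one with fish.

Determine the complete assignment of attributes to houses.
Solution:

House | Color | Pet | Drink | Profession
----------------------------------------
  1   | white | cat | milk | teacher
  2   | green | fish | coffee | engineer
  3   | red | horse | water | artist
  4   | yellow | bird | tea | doctor
  5   | blue | dog | juice | lawyer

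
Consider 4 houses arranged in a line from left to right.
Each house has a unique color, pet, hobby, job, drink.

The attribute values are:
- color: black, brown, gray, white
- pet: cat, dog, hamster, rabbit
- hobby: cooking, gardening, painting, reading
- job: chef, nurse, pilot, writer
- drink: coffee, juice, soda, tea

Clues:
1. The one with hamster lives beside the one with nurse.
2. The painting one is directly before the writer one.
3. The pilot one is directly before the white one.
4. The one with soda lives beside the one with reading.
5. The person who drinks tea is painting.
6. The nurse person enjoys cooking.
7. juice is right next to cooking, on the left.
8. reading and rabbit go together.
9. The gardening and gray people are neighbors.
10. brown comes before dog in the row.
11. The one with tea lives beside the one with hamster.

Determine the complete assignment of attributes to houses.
Solution:

House | Color | Pet | Hobby | Job | Drink
-----------------------------------------
  1   | brown | cat | painting | pilot | tea
  2   | white | hamster | gardening | writer | juice
  3   | gray | dog | cooking | nurse | soda
  4   | black | rabbit | reading | chef | coffee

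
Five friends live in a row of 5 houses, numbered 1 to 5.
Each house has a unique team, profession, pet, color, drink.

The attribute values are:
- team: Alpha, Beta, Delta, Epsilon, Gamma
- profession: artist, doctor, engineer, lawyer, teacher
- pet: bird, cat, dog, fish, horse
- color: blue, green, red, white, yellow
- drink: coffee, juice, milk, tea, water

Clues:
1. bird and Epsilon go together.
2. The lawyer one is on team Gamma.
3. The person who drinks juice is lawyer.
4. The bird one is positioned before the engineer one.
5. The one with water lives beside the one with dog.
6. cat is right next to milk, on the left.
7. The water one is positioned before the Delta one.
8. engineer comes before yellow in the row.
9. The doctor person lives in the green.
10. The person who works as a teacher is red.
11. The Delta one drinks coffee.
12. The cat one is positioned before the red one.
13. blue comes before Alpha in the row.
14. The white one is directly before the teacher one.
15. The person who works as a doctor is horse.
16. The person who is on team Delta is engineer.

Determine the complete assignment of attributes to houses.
Solution:

House | Team | Profession | Pet | Color | Drink
-----------------------------------------------
  1   | Gamma | lawyer | cat | white | juice
  2   | Epsilon | teacher | bird | red | milk
  3   | Beta | doctor | horse | green | water
  4   | Delta | engineer | dog | blue | coffee
  5   | Alpha | artist | fish | yellow | tea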